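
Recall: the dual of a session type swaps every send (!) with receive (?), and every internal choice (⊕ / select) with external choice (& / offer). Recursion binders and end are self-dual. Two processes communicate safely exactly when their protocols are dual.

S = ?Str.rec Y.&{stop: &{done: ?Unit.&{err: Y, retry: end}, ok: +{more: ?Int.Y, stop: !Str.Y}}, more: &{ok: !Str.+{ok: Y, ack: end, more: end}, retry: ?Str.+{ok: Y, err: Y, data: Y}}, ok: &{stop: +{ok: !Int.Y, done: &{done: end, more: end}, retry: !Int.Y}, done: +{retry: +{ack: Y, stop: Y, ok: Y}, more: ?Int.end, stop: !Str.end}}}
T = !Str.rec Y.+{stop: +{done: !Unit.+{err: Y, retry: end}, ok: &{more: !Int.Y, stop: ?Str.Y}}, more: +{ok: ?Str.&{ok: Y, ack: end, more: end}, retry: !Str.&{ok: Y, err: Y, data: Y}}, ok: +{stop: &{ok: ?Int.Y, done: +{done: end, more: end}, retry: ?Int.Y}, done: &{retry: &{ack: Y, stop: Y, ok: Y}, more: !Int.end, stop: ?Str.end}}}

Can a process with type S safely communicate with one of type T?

?Str vs !Str  match
  rec Y vs rec Y  match (μ self-dual)
    &{stop,more,ok} vs +{stop,more,ok}  match labels match
      [stop]
        &{done,ok} vs +{done,ok}  match labels match
          [done]
            ?Unit vs !Unit  match
              &{err,retry} vs +{err,retry}  match labels match
                [err]
                  Y vs Y  match
                [retry]
                  end vs end  match
          [ok]
            +{more,stop} vs &{more,stop}  match labels match
              [more]
                ?Int vs !Int  match
                  Y vs Y  match
              [stop]
                !Str vs ?Str  match
                  Y vs Y  match
      [more]
        &{ok,retry} vs +{ok,retry}  match labels match
          [ok]
            !Str vs ?Str  match
              +{ok,ack,more} vs &{ok,ack,more}  match labels match
                [ok]
                  Y vs Y  match
                [ack]
                  end vs end  match
                [more]
                  end vs end  match
          [retry]
            ?Str vs !Str  match
              +{ok,err,data} vs &{ok,err,data}  match labels match
                [ok]
                  Y vs Y  match
                [err]
                  Y vs Y  match
                [data]
                  Y vs Y  match
      [ok]
        &{stop,done} vs +{stop,done}  match labels match
          [stop]
            +{ok,done,retry} vs &{ok,done,retry}  match labels match
              [ok]
                !Int vs ?Int  match
                  Y vs Y  match
              [done]
                &{done,more} vs +{done,more}  match labels match
                  [done]
                    end vs end  match
                  [more]
                    end vs end  match
              [retry]
                !Int vs ?Int  match
                  Y vs Y  match
          [done]
            +{retry,more,stop} vs &{retry,more,stop}  match labels match
              [retry]
                +{ack,stop,ok} vs &{ack,stop,ok}  match labels match
                  [ack]
                    Y vs Y  match
                  [stop]
                    Y vs Y  match
                  [ok]
                    Y vs Y  match
              [more]
                ?Int vs !Int  match
                  end vs end  match
              [stop]
                !Str vs ?Str  match
                  end vs end  match

YES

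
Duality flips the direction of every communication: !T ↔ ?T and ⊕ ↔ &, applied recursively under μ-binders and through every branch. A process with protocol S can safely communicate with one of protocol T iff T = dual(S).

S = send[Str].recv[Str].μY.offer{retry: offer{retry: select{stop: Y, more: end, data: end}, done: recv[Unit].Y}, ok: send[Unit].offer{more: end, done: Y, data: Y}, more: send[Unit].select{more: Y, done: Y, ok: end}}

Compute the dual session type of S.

recv[Str].send[Str].μY.select{retry: select{retry: offer{stop: Y, more: end, data: end}, done: send[Unit].Y}, ok: recv[Unit].select{more: end, done: Y, data: Y}, more: recv[Unit].offer{more: Y, done: Y, ok: end}}

send[Str] → recv[Str]
  recv[Str] → send[Str]
    μY → μY  (μ self-dual)
      offer{retry,ok,more} → select{retry,ok,more}  (&→⊕)
        case retry:
          offer{retry,done} → select{retry,done}  (&→⊕)
            case retry:
              select{stop,more,data} → offer{stop,more,data}  (internal→external)
                case stop:
                  Y ↦ Y
                case more:
                  end ↦ end
                case data:
                  end ↦ end
            case done:
              recv[Unit] → send[Unit]
                Y ↦ Y
        case ok:
          send[Unit] → recv[Unit]
            offer{more,done,data} → select{more,done,data}  (&→⊕)
              case more:
                end ↦ end
              case done:
                Y ↦ Y
              case data:
                Y ↦ Y
        case more:
          send[Unit] → recv[Unit]
            select{more,done,ok} → offer{more,done,ok}  (internal→external)
              case more:
                Y ↦ Y
              case done:
                Y ↦ Y
              case ok:
                end ↦ end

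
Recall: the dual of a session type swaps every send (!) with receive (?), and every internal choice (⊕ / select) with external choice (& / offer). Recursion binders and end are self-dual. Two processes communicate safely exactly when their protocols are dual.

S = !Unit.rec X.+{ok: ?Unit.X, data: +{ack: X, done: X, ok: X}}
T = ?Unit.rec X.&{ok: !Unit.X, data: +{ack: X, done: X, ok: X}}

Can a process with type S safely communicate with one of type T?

!Unit vs ?Unit  match
  rec X vs rec X  match (binder kept)
    +{ok,data} vs &{ok,data}  match labels match
      • ok:
        ?Unit vs !Unit  match
          X vs X  match
      • data:
        +{ack,done,ok} vs +{ack,done,ok}  ✗ choice polarity not flipped — not dual

NO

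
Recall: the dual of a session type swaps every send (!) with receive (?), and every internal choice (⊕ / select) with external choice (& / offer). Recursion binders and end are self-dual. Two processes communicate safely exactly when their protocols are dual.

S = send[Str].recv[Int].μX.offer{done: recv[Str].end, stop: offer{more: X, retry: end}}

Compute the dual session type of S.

recv[Str].send[Int].μX.select{done: send[Str].end, stop: select{more: X, retry: end}}

send[Str] = recv[Str]
  recv[Int] = send[Int]
    μX = μX  (rec unchanged)
      offer{done,stop} = select{done,stop}  (external→internal)
        case done:
          recv[Str] = send[Str]
            end self-dual
        case stop:
          offer{more,retry} = select{more,retry}  (external→internal)
            case more:
              X self-dual
            case retry:
              end self-dual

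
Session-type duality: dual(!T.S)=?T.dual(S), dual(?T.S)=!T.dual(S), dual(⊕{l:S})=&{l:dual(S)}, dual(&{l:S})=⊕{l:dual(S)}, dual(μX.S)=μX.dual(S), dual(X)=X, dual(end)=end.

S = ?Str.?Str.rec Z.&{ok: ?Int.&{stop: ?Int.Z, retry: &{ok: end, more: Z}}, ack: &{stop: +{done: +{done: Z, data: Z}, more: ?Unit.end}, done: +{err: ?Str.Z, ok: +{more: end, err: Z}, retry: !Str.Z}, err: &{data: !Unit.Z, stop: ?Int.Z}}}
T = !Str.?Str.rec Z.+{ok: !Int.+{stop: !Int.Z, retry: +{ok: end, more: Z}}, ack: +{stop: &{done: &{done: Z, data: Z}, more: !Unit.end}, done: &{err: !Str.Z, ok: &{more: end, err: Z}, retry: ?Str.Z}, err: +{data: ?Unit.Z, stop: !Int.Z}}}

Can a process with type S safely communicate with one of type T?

NO

?Str | !Str  ok
  ?Str | ?Str  ✗ same direction on both sides — not dual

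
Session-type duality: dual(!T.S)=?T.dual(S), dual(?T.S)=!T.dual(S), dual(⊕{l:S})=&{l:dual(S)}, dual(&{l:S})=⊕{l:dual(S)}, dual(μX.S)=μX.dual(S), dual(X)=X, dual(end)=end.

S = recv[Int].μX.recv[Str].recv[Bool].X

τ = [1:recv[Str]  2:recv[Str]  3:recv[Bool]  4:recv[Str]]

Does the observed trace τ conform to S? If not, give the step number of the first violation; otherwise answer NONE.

[1] got recv[Str], protocol expects recv[Int]  ✗

1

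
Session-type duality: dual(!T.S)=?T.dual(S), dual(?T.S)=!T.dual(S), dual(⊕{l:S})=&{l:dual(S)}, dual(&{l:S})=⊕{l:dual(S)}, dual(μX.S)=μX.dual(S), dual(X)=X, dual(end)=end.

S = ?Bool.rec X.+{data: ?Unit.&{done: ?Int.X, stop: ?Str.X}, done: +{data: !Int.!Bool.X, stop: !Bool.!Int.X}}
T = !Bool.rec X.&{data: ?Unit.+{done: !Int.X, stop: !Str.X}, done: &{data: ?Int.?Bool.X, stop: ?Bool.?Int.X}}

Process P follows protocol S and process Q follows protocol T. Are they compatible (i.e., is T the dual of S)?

?Bool ‖ !Bool  match
  rec X ‖ rec X  match (binder kept)
    +{data,done} ‖ &{data,done}  match same labels
      [data]
        ?Unit ‖ ?Unit  ✗ same direction on both sides — not dual

NO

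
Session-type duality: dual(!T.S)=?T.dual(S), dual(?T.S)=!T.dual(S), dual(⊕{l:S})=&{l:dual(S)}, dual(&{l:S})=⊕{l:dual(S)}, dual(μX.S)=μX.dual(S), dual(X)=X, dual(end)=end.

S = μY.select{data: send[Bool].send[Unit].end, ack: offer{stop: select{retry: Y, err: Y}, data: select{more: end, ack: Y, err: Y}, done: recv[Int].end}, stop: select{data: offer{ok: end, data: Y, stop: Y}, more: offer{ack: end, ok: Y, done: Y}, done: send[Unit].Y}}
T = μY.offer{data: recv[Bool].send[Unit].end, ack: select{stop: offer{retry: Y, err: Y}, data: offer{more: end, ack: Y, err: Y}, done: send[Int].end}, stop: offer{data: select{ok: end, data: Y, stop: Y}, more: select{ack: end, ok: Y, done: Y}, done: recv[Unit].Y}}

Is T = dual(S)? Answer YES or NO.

μY vs μY  match (rec unchanged)
  select{data,ack,stop} vs offer{data,ack,stop}  match labels match
    • data:
      send[Bool] vs recv[Bool]  match
        send[Unit] vs send[Unit]  ✗ same direction on both sides — not dual

NO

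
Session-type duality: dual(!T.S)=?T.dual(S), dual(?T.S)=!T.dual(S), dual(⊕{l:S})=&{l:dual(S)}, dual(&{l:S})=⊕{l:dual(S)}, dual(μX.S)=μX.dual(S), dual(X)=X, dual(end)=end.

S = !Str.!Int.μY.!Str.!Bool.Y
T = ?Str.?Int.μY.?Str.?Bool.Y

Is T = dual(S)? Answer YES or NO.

!Str | ?Str  ok
  !Int | ?Int  ok
    μY | μY  ok (μ self-dual)
      !Str | ?Str  ok
        !Bool | ?Bool  ok
          Y | Y  ok

YES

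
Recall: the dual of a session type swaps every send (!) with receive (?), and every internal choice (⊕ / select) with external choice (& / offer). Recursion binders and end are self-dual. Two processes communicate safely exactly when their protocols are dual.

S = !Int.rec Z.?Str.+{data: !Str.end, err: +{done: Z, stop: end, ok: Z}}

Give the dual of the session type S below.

?Int.rec Z.!Str.&{data: ?Str.end, err: &{done: Z, stop: end, ok: Z}}

!Int ↦ ?Int
  rec Z ↦ rec Z  (binder kept)
    ?Str ↦ !Str
      +{data,err} ↦ &{data,err}  (select→offer)
        [data]
          !Str ↦ ?Str
            end self-dual
        [err]
          +{done,stop,ok} ↦ &{done,stop,ok}  (select→offer)
            [done]
              Z self-dual
            [stop]
              end self-dual
            [ok]
              Z self-dual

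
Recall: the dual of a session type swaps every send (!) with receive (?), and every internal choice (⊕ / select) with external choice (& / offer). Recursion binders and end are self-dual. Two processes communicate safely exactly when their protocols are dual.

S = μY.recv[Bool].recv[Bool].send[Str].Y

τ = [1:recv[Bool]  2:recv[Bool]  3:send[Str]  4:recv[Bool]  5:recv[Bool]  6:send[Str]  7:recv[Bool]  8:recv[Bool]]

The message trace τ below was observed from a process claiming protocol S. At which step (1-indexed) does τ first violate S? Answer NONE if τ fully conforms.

[1] recv[Bool]  ok  state: recv[Bool].send[Str].μY.…
[2] recv[Bool]  ok  state: send[Str].μY.…
[3] send[Str]  ok  state: μY.…
[4] recv[Bool]  ok  state: recv[Bool].send[Str].μY.…
[5] recv[Bool]  ok  state: send[Str].μY.…
[6] send[Str]  ok  state: μY.…
[7] recv[Bool]  ok  state: recv[Bool].send[Str].μY.…
[8] recv[Bool]  ok  state: send[Str].μY.…
τ conforms to S (length 8)

NONE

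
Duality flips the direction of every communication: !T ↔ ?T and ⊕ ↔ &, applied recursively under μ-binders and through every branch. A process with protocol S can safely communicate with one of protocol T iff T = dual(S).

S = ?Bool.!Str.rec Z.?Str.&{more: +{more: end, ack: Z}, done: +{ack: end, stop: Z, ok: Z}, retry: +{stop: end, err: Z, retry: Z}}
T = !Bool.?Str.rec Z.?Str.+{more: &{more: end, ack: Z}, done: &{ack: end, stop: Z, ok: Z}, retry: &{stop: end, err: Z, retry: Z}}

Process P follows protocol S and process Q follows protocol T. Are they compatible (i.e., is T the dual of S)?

NO

?Bool vs !Bool  ✓
  !Str vs ?Str  ✓
    rec Z vs rec Z  ✓ (μ self-dual)
      ?Str vs ?Str  ✗ same direction on both sides — not dual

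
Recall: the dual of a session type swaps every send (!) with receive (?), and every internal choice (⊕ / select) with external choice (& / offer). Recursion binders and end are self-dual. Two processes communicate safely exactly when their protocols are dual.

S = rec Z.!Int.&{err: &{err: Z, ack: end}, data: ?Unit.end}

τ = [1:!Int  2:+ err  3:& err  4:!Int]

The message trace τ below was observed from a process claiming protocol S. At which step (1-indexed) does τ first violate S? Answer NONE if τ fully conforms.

@1 !Int  match  cont: &{err: &{err: rec Z.…, ack: end}, data: ?Unit.end}
@2 got + err, protocol expects & err or & data  ✗

2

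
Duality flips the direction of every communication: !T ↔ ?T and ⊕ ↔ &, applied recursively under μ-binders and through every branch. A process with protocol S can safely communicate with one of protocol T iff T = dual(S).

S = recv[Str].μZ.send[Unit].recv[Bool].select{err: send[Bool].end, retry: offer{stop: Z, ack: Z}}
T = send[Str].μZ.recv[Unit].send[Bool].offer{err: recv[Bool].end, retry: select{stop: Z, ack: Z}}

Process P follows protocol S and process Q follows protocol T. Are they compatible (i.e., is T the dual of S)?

YES

recv[Str] | send[Str]  ok
  μZ | μZ  ok (μ self-dual)
    send[Unit] | recv[Unit]  ok
      recv[Bool] | send[Bool]  ok
        select{err,retry} | offer{err,retry}  ok labels match
          [err]
            send[Bool] | recv[Bool]  ok
              end | end  ok
          [retry]
            offer{stop,ack} | select{stop,ack}  ok labels match
              [stop]
                Z | Z  ok
              [ack]
                Z | Z  ok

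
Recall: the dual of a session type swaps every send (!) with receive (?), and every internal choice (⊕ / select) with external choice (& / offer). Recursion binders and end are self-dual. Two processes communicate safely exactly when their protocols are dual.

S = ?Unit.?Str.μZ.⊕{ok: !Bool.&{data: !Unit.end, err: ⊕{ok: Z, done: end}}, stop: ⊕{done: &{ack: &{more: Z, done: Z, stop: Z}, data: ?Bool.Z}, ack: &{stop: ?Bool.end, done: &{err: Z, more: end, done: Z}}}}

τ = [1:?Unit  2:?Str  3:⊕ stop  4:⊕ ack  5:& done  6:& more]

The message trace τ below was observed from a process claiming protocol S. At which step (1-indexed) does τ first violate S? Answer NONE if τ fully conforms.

@1 ?Unit  ok  now at ?Str.μZ.…
@2 ?Str  ok  now at μZ.…
@3 ⊕ stop  ok  now at ⊕{done: &{ack: &{more: μZ.…, done: μZ.…, stop: μZ.…}, data: ?Bool.μZ.…}, ack: &{stop: ?Bool.end, done: &{err: μZ.…, more: end, done: μZ.…}}}
@4 ⊕ ack  ok  now at &{stop: ?Bool.end, done: &{err: μZ.…, more: end, done: μZ.…}}
@5 & done  ok  now at &{err: μZ.…, more: end, done: μZ.…}
@6 & more  ok  now at end
trace exhausted — no violation

NONE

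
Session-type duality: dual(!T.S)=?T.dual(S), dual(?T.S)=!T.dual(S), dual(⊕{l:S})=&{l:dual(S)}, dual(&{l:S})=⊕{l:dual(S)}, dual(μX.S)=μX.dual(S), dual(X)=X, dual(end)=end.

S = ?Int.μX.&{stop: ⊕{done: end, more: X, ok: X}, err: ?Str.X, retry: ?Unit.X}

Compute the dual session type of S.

?Int = !Int
  μX = μX  (binder kept)
    &{stop,err,retry} = ⊕{stop,err,retry}  (&→⊕)
      [stop]
        ⊕{done,more,ok} = &{done,more,ok}  (⊕→&)
          [done]
            end self-dual
          [more]
            X self-dual
          [ok]
            X self-dual
      [err]
        ?Str = !Str
          X self-dual
      [retry]
        ?Unit = !Unit
          X self-dual

!Int.μX.⊕{stop: &{done: end, more: X, ok: X}, err: !Str.X, retry: !Unit.X}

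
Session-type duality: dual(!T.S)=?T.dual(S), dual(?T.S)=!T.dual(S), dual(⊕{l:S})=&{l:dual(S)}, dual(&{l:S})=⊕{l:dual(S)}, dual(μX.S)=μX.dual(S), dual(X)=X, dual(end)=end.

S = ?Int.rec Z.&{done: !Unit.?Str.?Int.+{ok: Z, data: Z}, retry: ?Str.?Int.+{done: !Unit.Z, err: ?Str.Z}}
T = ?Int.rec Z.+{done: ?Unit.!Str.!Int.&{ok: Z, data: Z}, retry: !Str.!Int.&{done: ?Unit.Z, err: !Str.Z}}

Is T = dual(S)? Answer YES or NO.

NO

?Int | ?Int  ✗ same direction on both sides — not dual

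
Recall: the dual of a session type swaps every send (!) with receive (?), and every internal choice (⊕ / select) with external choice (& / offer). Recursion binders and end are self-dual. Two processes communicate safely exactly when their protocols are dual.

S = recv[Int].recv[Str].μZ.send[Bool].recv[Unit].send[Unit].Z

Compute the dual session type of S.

recv[Int] = send[Int]
  recv[Str] = send[Str]
    μZ = μZ  (μ self-dual)
      send[Bool] = recv[Bool]
        recv[Unit] = send[Unit]
          send[Unit] = recv[Unit]
            dual(Z) = Z

send[Int].send[Str].μZ.recv[Bool].send[Unit].recv[Unit].Z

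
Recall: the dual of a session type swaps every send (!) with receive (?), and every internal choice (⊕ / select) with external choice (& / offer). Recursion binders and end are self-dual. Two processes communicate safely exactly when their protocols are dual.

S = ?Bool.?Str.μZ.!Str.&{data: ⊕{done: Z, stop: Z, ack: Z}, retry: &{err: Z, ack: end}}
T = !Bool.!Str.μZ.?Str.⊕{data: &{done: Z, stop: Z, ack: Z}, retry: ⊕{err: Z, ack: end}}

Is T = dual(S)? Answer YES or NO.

?Bool vs !Bool  ok
  ?Str vs !Str  ok
    μZ vs μZ  ok (μ self-dual)
      !Str vs ?Str  ok
        &{data,retry} vs ⊕{data,retry}  ok labels match
          • data:
            ⊕{done,stop,ack} vs &{done,stop,ack}  ok labels match
              • done:
                Z vs Z  ok
              • stop:
                Z vs Z  ok
              • ack:
                Z vs Z  ok
          • retry:
            &{err,ack} vs ⊕{err,ack}  ok labels match
              • err:
                Z vs Z  ok
              • ack:
                end vs end  ok

YES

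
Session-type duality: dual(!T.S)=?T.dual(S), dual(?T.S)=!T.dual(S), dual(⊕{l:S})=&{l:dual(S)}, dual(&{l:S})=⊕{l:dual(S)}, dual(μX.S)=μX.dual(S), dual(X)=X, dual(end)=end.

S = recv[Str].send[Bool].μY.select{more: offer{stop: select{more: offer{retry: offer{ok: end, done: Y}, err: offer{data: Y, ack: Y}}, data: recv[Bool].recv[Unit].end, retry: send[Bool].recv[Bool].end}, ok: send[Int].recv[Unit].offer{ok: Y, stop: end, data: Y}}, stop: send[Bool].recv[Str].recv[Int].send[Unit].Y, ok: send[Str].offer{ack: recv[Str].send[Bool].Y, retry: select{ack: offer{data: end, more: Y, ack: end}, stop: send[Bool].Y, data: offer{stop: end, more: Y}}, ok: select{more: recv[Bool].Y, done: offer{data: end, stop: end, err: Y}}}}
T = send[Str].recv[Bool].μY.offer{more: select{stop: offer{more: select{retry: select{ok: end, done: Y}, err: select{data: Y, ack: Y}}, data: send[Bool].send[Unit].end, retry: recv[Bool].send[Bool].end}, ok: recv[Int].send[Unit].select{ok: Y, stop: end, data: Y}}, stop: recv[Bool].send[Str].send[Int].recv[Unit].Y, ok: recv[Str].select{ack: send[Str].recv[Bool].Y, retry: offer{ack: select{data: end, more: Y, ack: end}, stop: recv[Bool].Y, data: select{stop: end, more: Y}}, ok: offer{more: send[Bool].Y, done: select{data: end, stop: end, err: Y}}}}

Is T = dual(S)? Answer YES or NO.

YES

recv[Str] | send[Str]  match
  send[Bool] | recv[Bool]  match
    μY | μY  match (μ self-dual)
      select{more,stop,ok} | offer{more,stop,ok}  match label sets agree
        [more]
          offer{stop,ok} | select{stop,ok}  match label sets agree
            [stop]
              select{more,data,retry} | offer{more,data,retry}  match label sets agree
                [more]
                  offer{retry,err} | select{retry,err}  match label sets agree
                    [retry]
                      offer{ok,done} | select{ok,done}  match label sets agree
                        [ok]
                          end | end  match
                        [done]
                          Y | Y  match
                    [err]
                      offer{data,ack} | select{data,ack}  match label sets agree
                        [data]
                          Y | Y  match
                        [ack]
                          Y | Y  match
                [data]
                  recv[Bool] | send[Bool]  match
                    recv[Unit] | send[Unit]  match
                      end | end  match
                [retry]
                  send[Bool] | recv[Bool]  match
                    recv[Bool] | send[Bool]  match
                      end | end  match
            [ok]
              send[Int] | recv[Int]  match
                recv[Unit] | send[Unit]  match
                  offer{ok,stop,data} | select{ok,stop,data}  match label sets agree
                    [ok]
                      Y | Y  match
                    [stop]
                      end | end  match
                    [data]
                      Y | Y  match
        [stop]
          send[Bool] | recv[Bool]  match
            recv[Str] | send[Str]  match
              recv[Int] | send[Int]  match
                send[Unit] | recv[Unit]  match
                  Y | Y  match
        [ok]
          send[Str] | recv[Str]  match
            offer{ack,retry,ok} | select{ack,retry,ok}  match label sets agree
              [ack]
                recv[Str] | send[Str]  match
                  send[Bool] | recv[Bool]  match
                    Y | Y  match
              [retry]
                select{ack,stop,data} | offer{ack,stop,data}  match label sets agree
                  [ack]
                    offer{data,more,ack} | select{data,more,ack}  match label sets agree
                      [data]
                        end | end  match
                      [more]
                        Y | Y  match
                      [ack]
                        end | end  match
                  [stop]
                    send[Bool] | recv[Bool]  match
                      Y | Y  match
                  [data]
                    offer{stop,more} | select{stop,more}  match label sets agree
                      [stop]
                        end | end  match
                      [more]
                        Y | Y  match
              [ok]
                select{more,done} | offer{more,done}  match label sets agree
                  [more]
                    recv[Bool] | send[Bool]  match
                      Y | Y  match
                  [done]
                    offer{data,stop,err} | select{data,stop,err}  match label sets agree
                      [data]
                        end | end  match
                      [stop]
                        end | end  match
                      [err]
                        Y | Y  match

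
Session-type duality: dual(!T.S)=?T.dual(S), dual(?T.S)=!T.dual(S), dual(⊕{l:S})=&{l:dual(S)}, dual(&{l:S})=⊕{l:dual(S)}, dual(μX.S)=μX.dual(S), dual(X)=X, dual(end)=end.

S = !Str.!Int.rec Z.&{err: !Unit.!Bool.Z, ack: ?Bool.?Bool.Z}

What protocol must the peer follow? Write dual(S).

?Str.?Int.rec Z.+{err: ?Unit.?Bool.Z, ack: !Bool.!Bool.Z}

!Str → ?Str
  !Int → ?Int
    rec Z → rec Z  (binder kept)
      &{err,ack} → +{err,ack}  (&→⊕)
        case err:
          !Unit → ?Unit
            !Bool → ?Bool
              dual(Z) = Z
        case ack:
          ?Bool → !Bool
            ?Bool → !Bool
              dual(Z) = Z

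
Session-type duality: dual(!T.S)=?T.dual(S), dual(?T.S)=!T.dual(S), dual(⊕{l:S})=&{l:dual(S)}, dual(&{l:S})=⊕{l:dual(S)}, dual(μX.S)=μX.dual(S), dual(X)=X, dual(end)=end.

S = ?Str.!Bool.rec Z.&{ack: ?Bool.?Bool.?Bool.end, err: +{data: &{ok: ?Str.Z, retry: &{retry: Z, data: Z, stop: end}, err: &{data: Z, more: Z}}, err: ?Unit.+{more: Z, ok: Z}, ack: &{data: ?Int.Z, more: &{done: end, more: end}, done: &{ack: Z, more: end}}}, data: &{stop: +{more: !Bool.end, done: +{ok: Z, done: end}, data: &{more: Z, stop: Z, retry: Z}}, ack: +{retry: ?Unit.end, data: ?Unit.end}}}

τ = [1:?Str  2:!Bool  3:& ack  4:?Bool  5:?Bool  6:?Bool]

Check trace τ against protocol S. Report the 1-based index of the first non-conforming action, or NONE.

step 1: ?Str  match  state: !Bool.rec Z.…
step 2: !Bool  match  state: rec Z.…
step 3: & ack  match  state: ?Bool.?Bool.?Bool.end
step 4: ?Bool  match  state: ?Bool.?Bool.end
step 5: ?Bool  match  state: ?Bool.end
step 6: ?Bool  match  state: end
all 6 steps conform

NONE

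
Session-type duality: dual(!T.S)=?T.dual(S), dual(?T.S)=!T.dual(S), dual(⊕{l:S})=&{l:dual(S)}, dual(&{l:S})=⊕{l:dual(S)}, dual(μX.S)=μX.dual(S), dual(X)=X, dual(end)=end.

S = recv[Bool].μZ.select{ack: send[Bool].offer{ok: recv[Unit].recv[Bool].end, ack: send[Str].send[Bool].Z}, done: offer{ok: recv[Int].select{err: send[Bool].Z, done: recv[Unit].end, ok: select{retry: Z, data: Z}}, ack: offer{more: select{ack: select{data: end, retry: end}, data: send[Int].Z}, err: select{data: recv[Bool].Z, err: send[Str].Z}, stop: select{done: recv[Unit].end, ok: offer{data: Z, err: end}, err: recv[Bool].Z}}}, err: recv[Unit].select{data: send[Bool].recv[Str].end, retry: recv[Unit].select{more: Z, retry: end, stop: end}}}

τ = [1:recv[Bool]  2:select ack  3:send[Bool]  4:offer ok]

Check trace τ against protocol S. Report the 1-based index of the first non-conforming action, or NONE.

NONE

step 1: recv[Bool]  ✓  now at μZ.…
step 2: select ack  ✓  now at send[Bool].offer{ok: recv[Unit].recv[Bool].end, ack: send[Str].send[Bool].μZ.…}
step 3: send[Bool]  ✓  now at offer{ok: recv[Unit].recv[Bool].end, ack: send[Str].send[Bool].μZ.…}
step 4: offer ok  ✓  now at recv[Unit].recv[Bool].end
all 4 steps conform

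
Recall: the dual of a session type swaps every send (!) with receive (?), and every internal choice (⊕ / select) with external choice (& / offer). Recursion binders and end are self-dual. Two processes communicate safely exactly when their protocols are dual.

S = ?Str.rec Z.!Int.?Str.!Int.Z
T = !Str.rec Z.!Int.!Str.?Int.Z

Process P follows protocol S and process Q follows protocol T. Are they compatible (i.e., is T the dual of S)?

NO

?Str ‖ !Str  match
  rec Z ‖ rec Z  match (rec unchanged)
    !Int ‖ !Int  ✗ same direction on both sides — not dual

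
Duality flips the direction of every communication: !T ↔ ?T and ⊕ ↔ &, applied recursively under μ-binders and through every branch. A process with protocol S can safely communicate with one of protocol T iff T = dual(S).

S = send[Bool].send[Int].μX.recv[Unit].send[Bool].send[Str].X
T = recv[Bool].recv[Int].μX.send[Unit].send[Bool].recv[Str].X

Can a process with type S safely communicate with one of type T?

send[Bool] | recv[Bool]  match
  send[Int] | recv[Int]  match
    μX | μX  match (rec unchanged)
      recv[Unit] | send[Unit]  match
        send[Bool] | send[Bool]  ✗ same direction on both sides — not dual

NO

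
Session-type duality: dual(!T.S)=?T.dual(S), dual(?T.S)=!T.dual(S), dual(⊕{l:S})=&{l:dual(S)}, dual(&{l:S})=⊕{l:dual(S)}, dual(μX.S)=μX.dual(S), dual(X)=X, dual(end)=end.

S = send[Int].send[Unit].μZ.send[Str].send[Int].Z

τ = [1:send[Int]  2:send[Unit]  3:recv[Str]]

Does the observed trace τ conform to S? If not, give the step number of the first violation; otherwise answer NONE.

[1] send[Int]  ✓  state: send[Unit].μZ.…
[2] send[Unit]  ✓  state: μZ.…
[3] got recv[Str], protocol expects send[Str]  ✗

3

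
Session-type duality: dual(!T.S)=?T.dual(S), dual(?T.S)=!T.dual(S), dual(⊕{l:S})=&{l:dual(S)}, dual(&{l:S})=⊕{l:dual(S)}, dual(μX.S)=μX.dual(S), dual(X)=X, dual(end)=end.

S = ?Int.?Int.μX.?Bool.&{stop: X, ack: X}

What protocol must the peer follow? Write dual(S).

?Int → !Int
  ?Int → !Int
    μX → μX  (μ self-dual)
      ?Bool → !Bool
        &{stop,ack} → ⊕{stop,ack}  (&→⊕)
          [stop]
            X self-dual
          [ack]
            X self-dual

!Int.!Int.μX.!Bool.⊕{stop: X, ack: X}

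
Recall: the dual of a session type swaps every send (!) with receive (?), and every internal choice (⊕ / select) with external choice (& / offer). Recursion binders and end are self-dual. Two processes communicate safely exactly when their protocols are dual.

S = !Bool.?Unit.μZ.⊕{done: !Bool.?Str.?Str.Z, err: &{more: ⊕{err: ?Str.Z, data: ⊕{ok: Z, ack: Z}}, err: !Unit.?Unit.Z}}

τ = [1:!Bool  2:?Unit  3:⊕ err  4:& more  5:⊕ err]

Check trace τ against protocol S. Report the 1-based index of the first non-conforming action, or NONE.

NONE

step 1: !Bool  ok  state: ?Unit.μZ.…
step 2: ?Unit  ok  state: μZ.…
step 3: ⊕ err  ok  state: &{more: ⊕{err: ?Str.μZ.…, data: ⊕{ok: μZ.…, ack: μZ.…}}, err: !Unit.?Unit.μZ.…}
step 4: & more  ok  state: ⊕{err: ?Str.μZ.…, data: ⊕{ok: μZ.…, ack: μZ.…}}
step 5: ⊕ err  ok  state: ?Str.μZ.…
τ conforms to S (length 5)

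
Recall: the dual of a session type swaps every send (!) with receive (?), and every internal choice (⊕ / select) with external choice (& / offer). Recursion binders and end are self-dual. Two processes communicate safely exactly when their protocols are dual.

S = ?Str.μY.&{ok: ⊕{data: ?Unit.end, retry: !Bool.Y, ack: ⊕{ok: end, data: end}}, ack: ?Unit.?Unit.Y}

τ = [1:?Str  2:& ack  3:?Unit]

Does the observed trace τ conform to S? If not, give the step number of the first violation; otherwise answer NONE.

@1 ?Str  ok  cont: μY.…
@2 & ack  ok  cont: ?Unit.?Unit.μY.…
@3 ?Unit  ok  cont: ?Unit.μY.…
τ conforms to S (length 3)

NONE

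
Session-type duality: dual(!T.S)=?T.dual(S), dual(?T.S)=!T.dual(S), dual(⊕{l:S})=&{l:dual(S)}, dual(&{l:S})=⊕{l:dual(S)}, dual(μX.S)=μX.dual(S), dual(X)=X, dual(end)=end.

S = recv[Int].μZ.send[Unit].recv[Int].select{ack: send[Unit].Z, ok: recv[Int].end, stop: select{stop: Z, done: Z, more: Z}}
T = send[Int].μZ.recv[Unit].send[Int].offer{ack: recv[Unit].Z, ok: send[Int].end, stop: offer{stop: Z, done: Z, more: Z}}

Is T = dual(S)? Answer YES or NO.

YES

recv[Int] vs send[Int]  match
  μZ vs μZ  match (rec unchanged)
    send[Unit] vs recv[Unit]  match
      recv[Int] vs send[Int]  match
        select{ack,ok,stop} vs offer{ack,ok,stop}  match labels match
          • ack:
            send[Unit] vs recv[Unit]  match
              Z vs Z  match
          • ok:
            recv[Int] vs send[Int]  match
              end vs end  match
          • stop:
            select{stop,done,more} vs offer{stop,done,more}  match labels match
              • stop:
                Z vs Z  match
              • done:
                Z vs Z  match
              • more:
                Z vs Z  match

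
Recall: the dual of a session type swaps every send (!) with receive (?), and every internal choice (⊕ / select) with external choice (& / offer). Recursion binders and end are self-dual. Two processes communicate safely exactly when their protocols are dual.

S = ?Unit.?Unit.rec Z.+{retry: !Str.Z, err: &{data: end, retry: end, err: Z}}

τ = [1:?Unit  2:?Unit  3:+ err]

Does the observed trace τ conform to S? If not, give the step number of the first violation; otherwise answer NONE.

step 1: ?Unit  match  state: ?Unit.rec Z.…
step 2: ?Unit  match  state: rec Z.…
step 3: + err  match  state: &{data: end, retry: end, err: rec Z.…}
τ conforms to S (length 3)

NONE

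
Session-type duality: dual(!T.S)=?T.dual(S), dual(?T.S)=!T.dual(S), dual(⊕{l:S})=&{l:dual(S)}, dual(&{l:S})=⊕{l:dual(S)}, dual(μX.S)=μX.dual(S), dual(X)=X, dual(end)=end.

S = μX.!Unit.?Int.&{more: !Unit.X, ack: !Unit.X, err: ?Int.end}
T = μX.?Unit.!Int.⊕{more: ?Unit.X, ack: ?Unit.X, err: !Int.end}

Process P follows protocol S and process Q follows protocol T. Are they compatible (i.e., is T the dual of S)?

μX | μX  ✓ (μ self-dual)
  !Unit | ?Unit  ✓
    ?Int | !Int  ✓
      &{more,ack,err} | ⊕{more,ack,err}  ✓ same labels
        case more:
          !Unit | ?Unit  ✓
            X | X  ✓
        case ack:
          !Unit | ?Unit  ✓
            X | X  ✓
        case err:
          ?Int | !Int  ✓
            end | end  ✓

YES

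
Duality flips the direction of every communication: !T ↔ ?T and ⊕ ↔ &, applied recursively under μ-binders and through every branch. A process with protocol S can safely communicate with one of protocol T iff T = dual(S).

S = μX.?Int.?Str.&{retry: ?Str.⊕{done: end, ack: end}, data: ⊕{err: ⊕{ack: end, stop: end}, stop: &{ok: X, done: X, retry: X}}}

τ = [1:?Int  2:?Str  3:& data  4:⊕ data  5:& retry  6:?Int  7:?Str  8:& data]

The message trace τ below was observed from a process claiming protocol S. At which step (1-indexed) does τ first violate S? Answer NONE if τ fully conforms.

@1 ?Int  ok  now at ?Str.&{retry: ?Str.⊕{done: end, ack: end}, data: ⊕{err: ⊕{ack: end, stop: end}, stop: &{ok: μX.…, done: μX.…, retry: μX.…}}}
@2 ?Str  ok  now at &{retry: ?Str.⊕{done: end, ack: end}, data: ⊕{err: ⊕{ack: end, stop: end}, stop: &{ok: μX.…, done: μX.…, retry: μX.…}}}
@3 & data  ok  now at ⊕{err: ⊕{ack: end, stop: end}, stop: &{ok: μX.…, done: μX.…, retry: μX.…}}
@4 got ⊕ data, protocol expects ⊕ err or ⊕ stop  ✗

4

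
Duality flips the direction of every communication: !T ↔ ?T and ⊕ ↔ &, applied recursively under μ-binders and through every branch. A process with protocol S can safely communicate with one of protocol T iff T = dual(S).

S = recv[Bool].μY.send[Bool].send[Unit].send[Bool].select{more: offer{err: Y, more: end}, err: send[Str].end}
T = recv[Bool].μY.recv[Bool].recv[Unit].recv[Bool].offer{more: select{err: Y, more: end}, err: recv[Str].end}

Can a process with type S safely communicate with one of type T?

NO

recv[Bool] vs recv[Bool]  ✗ same direction on both sides — not dual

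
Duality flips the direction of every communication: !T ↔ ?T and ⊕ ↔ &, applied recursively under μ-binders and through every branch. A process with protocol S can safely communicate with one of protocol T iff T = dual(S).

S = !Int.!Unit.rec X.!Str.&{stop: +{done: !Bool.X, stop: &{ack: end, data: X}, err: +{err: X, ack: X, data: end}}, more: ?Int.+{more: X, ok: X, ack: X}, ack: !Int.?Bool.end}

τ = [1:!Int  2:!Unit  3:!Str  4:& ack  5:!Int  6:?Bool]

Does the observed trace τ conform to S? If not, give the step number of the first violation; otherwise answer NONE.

step 1: !Int  ok  now at !Unit.rec X.…
step 2: !Unit  ok  now at rec X.…
step 3: !Str  ok  now at &{stop: +{done: !Bool.rec X.…, stop: &{ack: end, data: rec X.…}, err: +{err: rec X.…, ack: rec X.…, data: end}}, more: ?Int.+{more: rec X.…, ok: rec X.…, ack: rec X.…}, ack: !Int.?Bool.end}
step 4: & ack  ok  now at !Int.?Bool.end
step 5: !Int  ok  now at ?Bool.end
step 6: ?Bool  ok  now at end
trace exhausted — no violation

NONE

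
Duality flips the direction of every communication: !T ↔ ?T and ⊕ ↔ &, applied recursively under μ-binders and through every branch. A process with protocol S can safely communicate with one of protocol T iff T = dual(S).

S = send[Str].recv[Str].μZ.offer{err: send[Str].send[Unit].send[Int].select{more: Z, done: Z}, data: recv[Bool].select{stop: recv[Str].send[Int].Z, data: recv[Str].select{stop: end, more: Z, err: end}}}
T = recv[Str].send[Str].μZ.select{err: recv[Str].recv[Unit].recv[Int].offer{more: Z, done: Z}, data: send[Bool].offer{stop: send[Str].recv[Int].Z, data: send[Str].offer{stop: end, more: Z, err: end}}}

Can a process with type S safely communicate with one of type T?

YES

send[Str] | recv[Str]  ✓
  recv[Str] | send[Str]  ✓
    μZ | μZ  ✓ (rec unchanged)
      offer{err,data} | select{err,data}  ✓ same labels
        case err:
          send[Str] | recv[Str]  ✓
            send[Unit] | recv[Unit]  ✓
              send[Int] | recv[Int]  ✓
                select{more,done} | offer{more,done}  ✓ same labels
                  case more:
                    Z | Z  ✓
                  case done:
                    Z | Z  ✓
        case data:
          recv[Bool] | send[Bool]  ✓
            select{stop,data} | offer{stop,data}  ✓ same labels
              case stop:
                recv[Str] | send[Str]  ✓
                  send[Int] | recv[Int]  ✓
                    Z | Z  ✓
              case data:
                recv[Str] | send[Str]  ✓
                  select{stop,more,err} | offer{stop,more,err}  ✓ same labels
                    case stop:
                      end | end  ✓
                    case more:
                      Z | Z  ✓
                    case err:
                      end | end  ✓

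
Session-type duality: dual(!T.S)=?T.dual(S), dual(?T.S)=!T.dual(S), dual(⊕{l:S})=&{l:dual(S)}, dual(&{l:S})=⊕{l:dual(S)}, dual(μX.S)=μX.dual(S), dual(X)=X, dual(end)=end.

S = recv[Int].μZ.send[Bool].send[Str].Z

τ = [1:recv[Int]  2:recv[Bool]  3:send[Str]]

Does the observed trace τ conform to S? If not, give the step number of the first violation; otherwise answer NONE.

2

step 1: recv[Int]  ok  cont: μZ.…
step 2: got recv[Bool], protocol expects send[Bool]  ✗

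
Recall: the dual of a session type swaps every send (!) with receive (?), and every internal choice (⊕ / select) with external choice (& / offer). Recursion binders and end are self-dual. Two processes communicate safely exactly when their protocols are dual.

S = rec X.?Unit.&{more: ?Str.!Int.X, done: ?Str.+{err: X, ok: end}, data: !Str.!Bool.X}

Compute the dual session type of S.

rec X ↦ rec X  (binder kept)
  ?Unit ↦ !Unit
    &{more,done,data} ↦ +{more,done,data}  (offer→select)
      [more]
        ?Str ↦ !Str
          !Int ↦ ?Int
            X ↦ X
      [done]
        ?Str ↦ !Str
          +{err,ok} ↦ &{err,ok}  (internal→external)
            [err]
              X ↦ X
            [ok]
              end ↦ end
      [data]
        !Str ↦ ?Str
          !Bool ↦ ?Bool
            X ↦ X

rec X.!Unit.+{more: !Str.?Int.X, done: !Str.&{err: X, ok: end}, data: ?Str.?Bool.X}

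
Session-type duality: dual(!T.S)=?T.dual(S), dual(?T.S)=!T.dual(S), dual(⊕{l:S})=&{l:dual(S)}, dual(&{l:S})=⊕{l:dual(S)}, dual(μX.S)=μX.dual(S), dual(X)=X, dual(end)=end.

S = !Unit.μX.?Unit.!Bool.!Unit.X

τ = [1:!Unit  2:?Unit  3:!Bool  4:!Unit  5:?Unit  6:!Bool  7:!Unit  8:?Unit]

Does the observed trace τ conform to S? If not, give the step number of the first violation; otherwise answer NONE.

NONE

[1] !Unit  ok  now at μX.…
[2] ?Unit  ok  now at !Bool.!Unit.μX.…
[3] !Bool  ok  now at !Unit.μX.…
[4] !Unit  ok  now at μX.…
[5] ?Unit  ok  now at !Bool.!Unit.μX.…
[6] !Bool  ok  now at !Unit.μX.…
[7] !Unit  ok  now at μX.…
[8] ?Unit  ok  now at !Bool.!Unit.μX.…
trace exhausted — no violation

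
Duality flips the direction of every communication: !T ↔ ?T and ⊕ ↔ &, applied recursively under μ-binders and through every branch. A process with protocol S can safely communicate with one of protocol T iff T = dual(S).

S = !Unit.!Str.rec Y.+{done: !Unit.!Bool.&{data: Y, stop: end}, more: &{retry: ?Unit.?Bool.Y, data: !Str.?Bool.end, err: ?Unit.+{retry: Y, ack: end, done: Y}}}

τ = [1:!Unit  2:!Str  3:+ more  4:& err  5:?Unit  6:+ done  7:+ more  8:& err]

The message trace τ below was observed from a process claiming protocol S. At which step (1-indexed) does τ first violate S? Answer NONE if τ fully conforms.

@1 !Unit  match  now at !Str.rec Y.…
@2 !Str  match  now at rec Y.…
@3 + more  match  now at &{retry: ?Unit.?Bool.rec Y.…, data: !Str.?Bool.end, err: ?Unit.+{retry: rec Y.…, ack: end, done: rec Y.…}}
@4 & err  match  now at ?Unit.+{retry: rec Y.…, ack: end, done: rec Y.…}
@5 ?Unit  match  now at +{retry: rec Y.…, ack: end, done: rec Y.…}
@6 + done  match  now at rec Y.…
@7 + more  match  now at &{retry: ?Unit.?Bool.rec Y.…, data: !Str.?Bool.end, err: ?Unit.+{retry: rec Y.…, ack: end, done: rec Y.…}}
@8 & err  match  now at ?Unit.+{retry: rec Y.…, ack: end, done: rec Y.…}
all 8 steps conform

NONE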